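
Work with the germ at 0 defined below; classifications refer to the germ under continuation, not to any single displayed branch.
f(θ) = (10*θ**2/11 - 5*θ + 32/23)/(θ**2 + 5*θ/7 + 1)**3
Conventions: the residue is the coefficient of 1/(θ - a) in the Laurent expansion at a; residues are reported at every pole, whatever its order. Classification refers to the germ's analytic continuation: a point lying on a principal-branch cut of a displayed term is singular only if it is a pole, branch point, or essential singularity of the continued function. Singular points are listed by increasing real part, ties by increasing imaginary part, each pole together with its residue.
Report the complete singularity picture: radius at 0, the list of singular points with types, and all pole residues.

Radius of convergence at 0: 1.
At (-5/14) - ((3/14)*sqrt(19))*i: a pole of order 3; residue ((30252943/140561487)*sqrt(19))*i.
At (-5/14) + ((3/14)*sqrt(19))*i: a pole of order 3; residue -((30252943/140561487)*sqrt(19))*i.

Denominator factor (θ**2 + 5*θ/7 + 1)^3: discriminant -171/49, complex-conjugate roots (-5/14) + ((3/14)*sqrt(19))*i and (-5/14) - ((3/14)*sqrt(19))*i; poles of order 3, moduli 1 and 1.
The radius of convergence is the smallest modulus among the singular points: 1.
The factor θ**2 + 5*θ/7 + 1 splits as (θ - a)(θ - a') with a = (-5/14) - ((3/14)*sqrt(19))*i, a' = (-5/14) + ((3/14)*sqrt(19))*i. At the order-3 pole a set g(θ) = (θ - a)^3*f(θ) = [10*θ**2/11 - 5*θ + 32/23] / (θ - a')^3.
Order-3 pole: residue = g''(a)/2; g''((-5/14) - ((3/14)*sqrt(19))*i) = ((60505886/140561487)*sqrt(19))*i, so the residue is ((30252943/140561487)*sqrt(19))*i.
The factor θ**2 + 5*θ/7 + 1 splits as (θ - a)(θ - a') with a = (-5/14) + ((3/14)*sqrt(19))*i, a' = (-5/14) - ((3/14)*sqrt(19))*i. At the order-3 pole a set g(θ) = (θ - a)^3*f(θ) = [10*θ**2/11 - 5*θ + 32/23] / (θ - a')^3.
Order-3 pole: residue = g''(a)/2; g''((-5/14) + ((3/14)*sqrt(19))*i) = -((60505886/140561487)*sqrt(19))*i, so the residue is -((30252943/140561487)*sqrt(19))*i.
List the singular points by increasing real part (a conjugate pair: the negative imaginary part first).


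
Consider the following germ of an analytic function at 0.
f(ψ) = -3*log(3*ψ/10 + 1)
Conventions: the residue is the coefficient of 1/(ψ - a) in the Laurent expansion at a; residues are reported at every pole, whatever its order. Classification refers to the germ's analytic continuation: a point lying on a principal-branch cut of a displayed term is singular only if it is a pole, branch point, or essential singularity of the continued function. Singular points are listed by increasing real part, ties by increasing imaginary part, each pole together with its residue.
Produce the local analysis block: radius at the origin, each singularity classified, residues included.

Radius of convergence at 0: 10/3.
At -10/3: a logarithmic branch point.

Branch term (-3)*log(1 - ψ/(-10/3)): its argument vanishes at ψ = -10/3, a logarithmic branch point, modulus 10/3.
The radius of convergence is the smallest modulus among the singular points: 10/3.


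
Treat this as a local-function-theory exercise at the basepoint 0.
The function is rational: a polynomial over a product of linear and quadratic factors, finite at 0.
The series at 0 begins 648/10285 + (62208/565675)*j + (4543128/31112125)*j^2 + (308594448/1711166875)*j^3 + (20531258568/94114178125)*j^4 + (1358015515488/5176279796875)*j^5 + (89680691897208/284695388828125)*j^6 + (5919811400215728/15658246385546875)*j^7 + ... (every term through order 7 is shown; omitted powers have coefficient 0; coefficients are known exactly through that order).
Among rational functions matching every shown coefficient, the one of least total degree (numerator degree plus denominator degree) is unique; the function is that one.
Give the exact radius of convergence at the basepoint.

The radius of convergence is 5/6.

No rational of total degree below 3 reproduces all 8 coefficients; solving the [0/3] Pade equations on them gives f(j) = -12/(17*(j - 11/3)**2*(j - 5/6)), whose expansion matches every shown term.
Denominator factor (j - 5/6): pole of order 1 at 5/6, modulus 5/6.
Denominator factor (j - 11/3)^2: pole of order 2 at 11/3, modulus 11/3.
The radius of convergence is the smallest modulus among the singular points: 5/6.


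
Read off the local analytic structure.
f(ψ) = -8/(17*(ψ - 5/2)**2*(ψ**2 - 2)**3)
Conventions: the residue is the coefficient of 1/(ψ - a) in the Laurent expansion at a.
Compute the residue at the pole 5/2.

At the order-2 pole 5/2 set g(ψ) = (ψ - (5/2))^2*f(ψ) = -8/(17*(ψ**2 - 2)**3).
Order-2 pole: residue = g'(a); g'(5/2) = 30720/1419857, so the residue is 30720/1419857.

The residue is 30720/1419857.


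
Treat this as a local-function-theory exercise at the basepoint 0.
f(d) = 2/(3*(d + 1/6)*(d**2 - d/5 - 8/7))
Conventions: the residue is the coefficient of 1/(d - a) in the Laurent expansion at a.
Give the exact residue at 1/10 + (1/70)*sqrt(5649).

The factor d**2 - d/5 - 8/7 splits as (d - a)(d - a') with a = 1/10 + (1/70)*sqrt(5649), a' = 1/10 - (1/70)*sqrt(5649). At the order-1 pole a set g(d) = (d - a)*f(d) = [2/(3*(d + 1/6))] / (d - a').
Simple pole: residue = g(a) at a = 1/10 + (1/70)*sqrt(5649), which is 420/1363 - (1120/1099941)*sqrt(5649).

The residue is 420/1363 - (1120/1099941)*sqrt(5649).


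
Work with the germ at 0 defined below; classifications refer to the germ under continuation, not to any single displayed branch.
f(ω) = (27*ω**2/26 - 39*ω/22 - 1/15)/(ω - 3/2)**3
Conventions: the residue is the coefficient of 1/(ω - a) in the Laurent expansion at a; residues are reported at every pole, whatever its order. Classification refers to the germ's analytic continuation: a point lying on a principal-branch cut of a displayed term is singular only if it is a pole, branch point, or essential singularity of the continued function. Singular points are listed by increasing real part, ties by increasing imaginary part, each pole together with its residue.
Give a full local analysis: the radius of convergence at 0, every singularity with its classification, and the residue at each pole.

Denominator factor (ω - 3/2)^3: pole of order 3 at 3/2, modulus 3/2.
The radius of convergence is the smallest modulus among the singular points: 3/2.
At the order-3 pole 3/2 set g(ω) = (ω - (3/2))^3*f(ω) = 27*ω**2/26 - 39*ω/22 - 1/15.
Order-3 pole: residue = g''(a)/2; g''(3/2) = 27/13, so the residue is 27/26.

Radius of convergence at 0: 3/2.
At 3/2: a pole of order 3; residue 27/26.


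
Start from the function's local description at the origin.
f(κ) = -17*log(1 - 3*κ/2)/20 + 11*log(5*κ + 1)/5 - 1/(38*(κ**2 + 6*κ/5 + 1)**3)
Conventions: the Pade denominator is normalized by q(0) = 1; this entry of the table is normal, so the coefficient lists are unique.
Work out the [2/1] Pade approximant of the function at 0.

Taylor coefficients needed (expand at 0): a_0 = -1/38, a_1 = 9401/760, a_2 = -405721/15200, a_3 = 4227061/45600.
Write the denominator as Q(κ) = 1 + q1*κ. Requiring Q*f - P = O(κ^4) with deg P <= 2 kills the coefficients of κ^3..κ^3 in Q*f:
  κ^3: a_3 + q1*a_2 = 0, i.e. 4227061/45600 + (-405721/15200)*q1 = 0.
Solving this linear system: q1 = 4227061/1217163.
The numerator is Q*f truncated at degree 2: P0 = a_0 = -1/38; P1 = a_1 + q1*a_0 = 11358008143/925043880; P2 = a_2 + q1*a_1 = 300943419697/18500877600.

The Pade approximant has numerator coefficients [-1/38, 11358008143/925043880, 300943419697/18500877600]; denominator coefficients [1, 4227061/1217163].


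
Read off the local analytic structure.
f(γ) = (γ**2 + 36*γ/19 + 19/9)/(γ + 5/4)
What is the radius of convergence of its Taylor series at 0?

Denominator factor (γ + 5/4): pole of order 1 at -5/4, modulus 5/4.
The radius of convergence is the smallest modulus among the singular points: 5/4.

The radius of convergence is 5/4.


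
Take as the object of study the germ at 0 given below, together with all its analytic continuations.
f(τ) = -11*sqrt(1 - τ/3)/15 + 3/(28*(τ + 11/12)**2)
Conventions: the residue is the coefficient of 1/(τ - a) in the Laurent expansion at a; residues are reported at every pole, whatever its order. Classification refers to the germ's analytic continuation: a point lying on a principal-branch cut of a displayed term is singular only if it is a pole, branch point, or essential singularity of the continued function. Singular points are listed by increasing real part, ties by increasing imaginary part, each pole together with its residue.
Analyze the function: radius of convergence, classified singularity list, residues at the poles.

Radius of convergence at 0: 11/12.
At -11/12: a pole of order 2; residue 0.
At 3: an algebraic (square-root) branch point.

Denominator factor (τ + 11/12)^2: pole of order 2 at -11/12, modulus 11/12.
Branch term (-11/15)*sqrt(1 - τ/(3)): its argument vanishes at τ = 3, a square-root branch point, modulus 3.
The radius of convergence is the smallest modulus among the singular points: 11/12.
The branch term is analytic at -11/12 and contributes nothing to the residue; only the rational part matters.
At the order-2 pole -11/12 set g(τ) = (τ - (-11/12))^2*(rational part) = 3/28.
Order-2 pole: residue = g'(a); g'(-11/12) = 0, so the residue is 0.
List the singular points by increasing real part (a conjugate pair: the negative imaginary part first).


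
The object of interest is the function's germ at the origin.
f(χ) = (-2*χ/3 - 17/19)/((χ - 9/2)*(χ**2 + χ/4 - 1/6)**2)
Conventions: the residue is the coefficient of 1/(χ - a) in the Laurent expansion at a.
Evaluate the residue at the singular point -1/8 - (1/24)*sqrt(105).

The factor χ**2 + χ/4 - 1/6 splits as (χ - a)(χ - a') with a = -1/8 - (1/24)*sqrt(105), a' = -1/8 + (1/24)*sqrt(105). At the order-2 pole a set g(χ) = (χ - a)^2*f(χ) = [(-2*χ/3 - 17/19)/(χ - 9/2)] / (χ - a')^2.
Order-2 pole: residue = g'(a); g'(-1/8 - (1/24)*sqrt(105)) = 21312/4922539 + (63541312/1206022055)*sqrt(105), so the residue is 21312/4922539 + (63541312/1206022055)*sqrt(105).

The residue is 21312/4922539 + (63541312/1206022055)*sqrt(105).


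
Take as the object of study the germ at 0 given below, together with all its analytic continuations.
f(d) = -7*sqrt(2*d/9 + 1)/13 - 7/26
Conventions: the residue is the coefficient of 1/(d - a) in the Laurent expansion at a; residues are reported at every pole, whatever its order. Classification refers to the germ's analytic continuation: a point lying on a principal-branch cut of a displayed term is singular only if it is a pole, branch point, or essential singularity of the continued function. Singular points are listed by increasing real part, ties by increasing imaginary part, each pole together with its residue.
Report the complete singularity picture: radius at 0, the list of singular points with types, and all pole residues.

Radius of convergence at 0: 9/2.
At -9/2: an algebraic (square-root) branch point.

Branch term (-7/13)*sqrt(1 - d/(-9/2)): its argument vanishes at d = -9/2, a square-root branch point, modulus 9/2.
The radius of convergence is the smallest modulus among the singular points: 9/2.


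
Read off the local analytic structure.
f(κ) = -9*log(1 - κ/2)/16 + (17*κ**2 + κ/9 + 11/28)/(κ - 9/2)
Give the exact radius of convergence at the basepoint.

The radius of convergence is 2.

Denominator factor (κ - 9/2): pole of order 1 at 9/2, modulus 9/2.
Branch term (-9/16)*log(1 - κ/(2)): its argument vanishes at κ = 2, a logarithmic branch point, modulus 2.
The radius of convergence is the smallest modulus among the singular points: 2.


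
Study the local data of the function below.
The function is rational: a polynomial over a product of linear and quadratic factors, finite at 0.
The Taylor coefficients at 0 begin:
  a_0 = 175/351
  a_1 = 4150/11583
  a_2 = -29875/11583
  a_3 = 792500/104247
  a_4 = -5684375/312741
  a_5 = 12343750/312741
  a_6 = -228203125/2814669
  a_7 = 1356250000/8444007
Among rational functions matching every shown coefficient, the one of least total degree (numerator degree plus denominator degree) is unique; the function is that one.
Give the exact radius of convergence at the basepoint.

The radius of convergence is 3/5.

No rational of total degree below 3 reproduces all 8 coefficients; solving the [1/2] Pade equations on them gives f(κ) = (8*κ/11 + 7/39)/(κ + 3/5)**2, whose expansion matches every shown term.
Denominator factor (κ + 3/5)^2: pole of order 2 at -3/5, modulus 3/5.
The radius of convergence is the smallest modulus among the singular points: 3/5.


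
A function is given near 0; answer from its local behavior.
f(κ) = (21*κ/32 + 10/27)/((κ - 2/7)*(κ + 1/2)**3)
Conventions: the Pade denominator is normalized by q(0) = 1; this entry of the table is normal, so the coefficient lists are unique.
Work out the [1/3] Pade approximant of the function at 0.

The Pade approximant has numerator coefficients [-280/27, 4593901753/111598098408]; denominator coefficients [1, 748281315/1033315726, -5317978367/516657863, -477948046/30391639].

Taylor coefficients needed (expand at 0): a_0 = -280/27, a_1 = 1631/216, a_2 = -48475/432, a_3 = -1183/288, a_4 = -66129/64.
Write the denominator as Q(κ) = 1 + q1*κ + q2*κ^2 + q3*κ^3. Requiring Q*f - P = O(κ^5) with deg P <= 1 kills the coefficients of κ^2..κ^4 in Q*f:
  κ^2: a_2 + q1*a_1 + q2*a_0 = 0, i.e. -48475/432 + (1631/216)*q1 + (-280/27)*q2 = 0.
  κ^3: a_3 + q1*a_2 + q2*a_1 + q3*a_0 = 0, i.e. -1183/288 + (-48475/432)*q1 + (1631/216)*q2 + (-280/27)*q3 = 0.
  κ^4: a_4 + q1*a_3 + q2*a_2 + q3*a_1 = 0, i.e. -66129/64 + (-1183/288)*q1 + (-48475/432)*q2 + (1631/216)*q3 = 0.
Solving this linear system: q1 = 748281315/1033315726, q2 = -5317978367/516657863, q3 = -477948046/30391639.
The numerator is Q*f truncated at degree 1: P0 = a_0 = -280/27; P1 = a_1 + q1*a_0 = 4593901753/111598098408.


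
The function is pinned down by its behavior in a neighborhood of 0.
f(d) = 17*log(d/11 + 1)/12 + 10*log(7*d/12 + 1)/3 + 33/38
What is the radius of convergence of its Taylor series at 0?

The radius of convergence is 12/7.

Branch term (10/3)*log(1 - d/(-12/7)): its argument vanishes at d = -12/7, a logarithmic branch point, modulus 12/7.
Branch term (17/12)*log(1 - d/(-11)): its argument vanishes at d = -11, a logarithmic branch point, modulus 11.
The radius of convergence is the smallest modulus among the singular points: 12/7.


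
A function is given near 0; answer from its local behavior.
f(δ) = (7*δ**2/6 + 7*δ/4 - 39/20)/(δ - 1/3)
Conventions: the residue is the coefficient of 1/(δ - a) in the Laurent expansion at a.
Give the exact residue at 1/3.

At the order-1 pole 1/3 set g(δ) = (δ - (1/3))*f(δ) = 7*δ**2/6 + 7*δ/4 - 39/20.
Simple pole: residue = g(a) at a = 1/3, which is -167/135.

The residue is -167/135.


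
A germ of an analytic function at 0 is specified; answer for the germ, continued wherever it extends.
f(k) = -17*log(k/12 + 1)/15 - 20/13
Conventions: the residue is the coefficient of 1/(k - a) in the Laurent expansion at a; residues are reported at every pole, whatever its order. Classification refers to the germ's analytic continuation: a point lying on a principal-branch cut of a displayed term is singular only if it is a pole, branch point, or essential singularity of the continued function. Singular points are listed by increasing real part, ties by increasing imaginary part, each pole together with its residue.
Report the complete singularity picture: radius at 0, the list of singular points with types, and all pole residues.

Radius of convergence at 0: 12.
At -12: a logarithmic branch point.

Branch term (-17/15)*log(1 - k/(-12)): its argument vanishes at k = -12, a logarithmic branch point, modulus 12.
The radius of convergence is the smallest modulus among the singular points: 12.


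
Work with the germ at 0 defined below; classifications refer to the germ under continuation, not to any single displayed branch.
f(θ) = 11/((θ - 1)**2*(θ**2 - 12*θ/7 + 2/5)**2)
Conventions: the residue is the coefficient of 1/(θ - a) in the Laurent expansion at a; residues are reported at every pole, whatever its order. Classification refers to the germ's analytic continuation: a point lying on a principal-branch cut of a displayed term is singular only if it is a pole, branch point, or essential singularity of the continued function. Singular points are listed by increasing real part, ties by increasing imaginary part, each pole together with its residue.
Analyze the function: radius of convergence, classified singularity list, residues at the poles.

Denominator factor (θ**2 - 12*θ/7 + 2/5)^2: discriminant 328/245, real irrational roots 6/7 + (1/35)*sqrt(410) and 6/7 - (1/35)*sqrt(410); poles of order 2, moduli 6/7 + (1/35)*sqrt(410) and 6/7 - (1/35)*sqrt(410).
Denominator factor (θ - 1)^2: pole of order 2 at 1, modulus 1.
The radius of convergence is the smallest modulus among the singular points: 6/7 - (1/35)*sqrt(410).
The factor θ**2 - 12*θ/7 + 2/5 splits as (θ - a)(θ - a') with a = 6/7 - (1/35)*sqrt(410), a' = 6/7 + (1/35)*sqrt(410). At the order-2 pole a set g(θ) = (θ - a)^2*f(θ) = [11/(θ - 1)**2] / (θ - a')^2.
Order-2 pole: residue = g'(a); g'(6/7 - (1/35)*sqrt(410)) = -12250/121 + (27693575/3254416)*sqrt(410), so the residue is -12250/121 + (27693575/3254416)*sqrt(410).
At the order-2 pole 1 set g(θ) = (θ - (1))^2*f(θ) = 11/(θ**2 - 12*θ/7 + 2/5)**2.
Order-2 pole: residue = g'(a); g'(1) = 24500/121, so the residue is 24500/121.
The factor θ**2 - 12*θ/7 + 2/5 splits as (θ - a)(θ - a') with a = 6/7 + (1/35)*sqrt(410), a' = 6/7 - (1/35)*sqrt(410). At the order-2 pole a set g(θ) = (θ - a)^2*f(θ) = [11/(θ - 1)**2] / (θ - a')^2.
Order-2 pole: residue = g'(a); g'(6/7 + (1/35)*sqrt(410)) = -12250/121 - (27693575/3254416)*sqrt(410), so the residue is -12250/121 - (27693575/3254416)*sqrt(410).
List the singular points by increasing real part (a conjugate pair: the negative imaginary part first).

Radius of convergence at 0: 6/7 - (1/35)*sqrt(410).
At 6/7 - (1/35)*sqrt(410): a pole of order 2; residue -12250/121 + (27693575/3254416)*sqrt(410).
At 1: a pole of order 2; residue 24500/121.
At 6/7 + (1/35)*sqrt(410): a pole of order 2; residue -12250/121 - (27693575/3254416)*sqrt(410).


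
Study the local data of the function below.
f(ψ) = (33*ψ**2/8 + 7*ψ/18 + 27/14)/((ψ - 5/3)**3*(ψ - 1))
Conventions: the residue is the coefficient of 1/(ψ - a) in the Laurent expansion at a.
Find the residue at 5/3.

The residue is 9741/448.

At the order-3 pole 5/3 set g(ψ) = (ψ - (5/3))^3*f(ψ) = (33*ψ**2/8 + 7*ψ/18 + 27/14)/(ψ - 1).
Order-3 pole: residue = g''(a)/2; g''(5/3) = 9741/224, so the residue is 9741/448.


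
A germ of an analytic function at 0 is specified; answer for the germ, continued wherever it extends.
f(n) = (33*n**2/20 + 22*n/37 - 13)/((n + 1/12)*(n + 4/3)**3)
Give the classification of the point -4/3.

The point is a pole of order 3.

The denominator factor n + 4/3 vanishes at -4/3 and appears to the power 3; the numerator there equals -2009/185, nonzero, and no other factor vanishes.
Hence a pole whose order is the multiplicity, 3.


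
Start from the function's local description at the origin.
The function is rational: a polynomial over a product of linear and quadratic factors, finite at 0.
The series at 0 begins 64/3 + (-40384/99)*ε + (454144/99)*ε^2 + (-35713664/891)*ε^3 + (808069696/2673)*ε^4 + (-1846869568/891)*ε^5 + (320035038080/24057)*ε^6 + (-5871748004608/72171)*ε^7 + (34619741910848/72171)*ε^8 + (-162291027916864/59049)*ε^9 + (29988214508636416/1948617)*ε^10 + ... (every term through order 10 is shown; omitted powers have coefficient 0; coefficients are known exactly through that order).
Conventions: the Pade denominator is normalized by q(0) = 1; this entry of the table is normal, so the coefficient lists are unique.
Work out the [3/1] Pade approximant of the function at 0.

The Pade approximant has numerator coefficients [64/3, -324917984/1315347, 17884321504/11838123, -194783241344/35514369]; denominator coefficients [1, 1803727/239154].

Taylor coefficients needed (read off): a_0 = 64/3, a_1 = -40384/99, a_2 = 454144/99, a_3 = -35713664/891, a_4 = 808069696/2673.
Write the denominator as Q(ε) = 1 + q1*ε. Requiring Q*f - P = O(ε^5) with deg P <= 3 kills the coefficients of ε^4..ε^4 in Q*f:
  ε^4: a_4 + q1*a_3 = 0, i.e. 808069696/2673 + (-35713664/891)*q1 = 0.
Solving this linear system: q1 = 1803727/239154.
The numerator is Q*f truncated at degree 3: P0 = a_0 = 64/3; P1 = a_1 + q1*a_0 = -324917984/1315347; P2 = a_2 + q1*a_1 = 17884321504/11838123; P3 = a_3 + q1*a_2 = -194783241344/35514369.


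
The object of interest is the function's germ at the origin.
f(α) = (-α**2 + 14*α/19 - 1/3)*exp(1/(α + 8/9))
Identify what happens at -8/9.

The point is an essential singularity.

The exponent 1/(α - (-8/9)) has a pole at -8/9, so exp(1/(α - (-8/9))) takes every nonzero value near it: an essential singularity (not a pole of any order).


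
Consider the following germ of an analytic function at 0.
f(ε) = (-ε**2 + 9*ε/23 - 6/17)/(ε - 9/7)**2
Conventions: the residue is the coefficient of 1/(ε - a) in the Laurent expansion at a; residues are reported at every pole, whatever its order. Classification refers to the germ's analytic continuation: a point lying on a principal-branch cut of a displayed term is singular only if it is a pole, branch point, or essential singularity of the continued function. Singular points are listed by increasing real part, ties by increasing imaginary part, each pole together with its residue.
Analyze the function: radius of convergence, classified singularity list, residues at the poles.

Radius of convergence at 0: 9/7.
At 9/7: a pole of order 2; residue -351/161.

Denominator factor (ε - 9/7)^2: pole of order 2 at 9/7, modulus 9/7.
The radius of convergence is the smallest modulus among the singular points: 9/7.
At the order-2 pole 9/7 set g(ε) = (ε - (9/7))^2*f(ε) = -ε**2 + 9*ε/23 - 6/17.
Order-2 pole: residue = g'(a); g'(9/7) = -351/161, so the residue is -351/161.


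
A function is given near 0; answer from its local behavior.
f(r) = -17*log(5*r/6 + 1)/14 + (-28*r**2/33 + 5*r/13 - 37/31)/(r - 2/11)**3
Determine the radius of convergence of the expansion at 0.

The radius of convergence is 2/11.

Denominator factor (r - 2/11)^3: pole of order 3 at 2/11, modulus 2/11.
Branch term (-17/14)*log(1 - r/(-6/5)): its argument vanishes at r = -6/5, a logarithmic branch point, modulus 6/5.
The radius of convergence is the smallest modulus among the singular points: 2/11.


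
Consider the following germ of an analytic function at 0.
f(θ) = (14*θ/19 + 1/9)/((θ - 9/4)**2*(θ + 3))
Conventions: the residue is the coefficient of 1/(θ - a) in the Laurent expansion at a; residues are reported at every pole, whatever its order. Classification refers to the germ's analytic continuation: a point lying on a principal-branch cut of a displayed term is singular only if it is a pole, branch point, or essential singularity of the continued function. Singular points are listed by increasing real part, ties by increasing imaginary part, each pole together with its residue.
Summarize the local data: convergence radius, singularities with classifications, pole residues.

Denominator factor (θ + 3): pole of order 1 at -3, modulus 3.
Denominator factor (θ - 9/4)^2: pole of order 2 at 9/4, modulus 9/4.
The radius of convergence is the smallest modulus among the singular points: 9/4.
At the order-1 pole -3 set g(θ) = (θ - (-3))*f(θ) = (14*θ/19 + 1/9)/(θ - 9/4)**2.
Simple pole: residue = g(a) at a = -3, which is -5744/75411.
At the order-2 pole 9/4 set g(θ) = (θ - (9/4))^2*f(θ) = (14*θ/19 + 1/9)/(θ + 3).
Order-2 pole: residue = g'(a); g'(9/4) = 5744/75411, so the residue is 5744/75411.
List the singular points by increasing real part (a conjugate pair: the negative imaginary part first).

Radius of convergence at 0: 9/4.
At -3: a pole of order 1; residue -5744/75411.
At 9/4: a pole of order 2; residue 5744/75411.


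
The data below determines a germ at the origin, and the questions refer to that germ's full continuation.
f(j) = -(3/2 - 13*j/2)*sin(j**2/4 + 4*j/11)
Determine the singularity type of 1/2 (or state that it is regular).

There is no denominator, hence no pole anywhere.
The factor -sin(j**2/4 + 4*j/11) is entire.
So the germ continues analytically to 1/2.

The point is a regular point.


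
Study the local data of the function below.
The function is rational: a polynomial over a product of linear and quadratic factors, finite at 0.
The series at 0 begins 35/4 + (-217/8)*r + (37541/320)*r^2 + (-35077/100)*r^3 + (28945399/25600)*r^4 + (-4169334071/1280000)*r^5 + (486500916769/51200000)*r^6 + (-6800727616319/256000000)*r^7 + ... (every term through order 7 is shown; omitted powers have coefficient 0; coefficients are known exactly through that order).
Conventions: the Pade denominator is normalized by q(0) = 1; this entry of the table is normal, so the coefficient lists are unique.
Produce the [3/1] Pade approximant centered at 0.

Taylor coefficients needed (read off): a_0 = 35/4, a_1 = -217/8, a_2 = 37541/320, a_3 = -35077/100, a_4 = 28945399/25600.
Write the denominator as Q(r) = 1 + q1*r. Requiring Q*f - P = O(r^5) with deg P <= 3 kills the coefficients of r^4..r^4 in Q*f:
  r^4: a_4 + q1*a_3 = 0, i.e. 28945399/25600 + (-35077/100)*q1 = 0.
Solving this linear system: q1 = 4135057/1282816.
The numerator is Q*f truncated at degree 3: P0 = a_0 = 35/4; P1 = a_1 + q1*a_0 = 5541459/5131264; P2 = a_2 + q1*a_1 = 1533237587/51312640; P3 = a_3 + q1*a_2 = 56213484873/2052505600.

The Pade approximant has numerator coefficients [35/4, 5541459/5131264, 1533237587/51312640, 56213484873/2052505600]; denominator coefficients [1, 4135057/1282816].


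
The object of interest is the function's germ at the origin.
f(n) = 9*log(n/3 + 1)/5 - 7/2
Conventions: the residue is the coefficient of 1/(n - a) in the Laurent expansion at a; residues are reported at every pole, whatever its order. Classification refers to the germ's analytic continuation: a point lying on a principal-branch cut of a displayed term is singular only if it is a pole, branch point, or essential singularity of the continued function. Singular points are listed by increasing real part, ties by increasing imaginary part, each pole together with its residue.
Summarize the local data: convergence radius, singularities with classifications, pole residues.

Branch term (9/5)*log(1 - n/(-3)): its argument vanishes at n = -3, a logarithmic branch point, modulus 3.
The radius of convergence is the smallest modulus among the singular points: 3.

Radius of convergence at 0: 3.
At -3: a logarithmic branch point.


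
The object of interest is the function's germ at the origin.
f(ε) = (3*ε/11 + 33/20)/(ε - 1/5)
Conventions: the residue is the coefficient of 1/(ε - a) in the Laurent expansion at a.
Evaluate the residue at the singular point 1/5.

At the order-1 pole 1/5 set g(ε) = (ε - (1/5))*f(ε) = 3*ε/11 + 33/20.
Simple pole: residue = g(a) at a = 1/5, which is 75/44.

The residue is 75/44.


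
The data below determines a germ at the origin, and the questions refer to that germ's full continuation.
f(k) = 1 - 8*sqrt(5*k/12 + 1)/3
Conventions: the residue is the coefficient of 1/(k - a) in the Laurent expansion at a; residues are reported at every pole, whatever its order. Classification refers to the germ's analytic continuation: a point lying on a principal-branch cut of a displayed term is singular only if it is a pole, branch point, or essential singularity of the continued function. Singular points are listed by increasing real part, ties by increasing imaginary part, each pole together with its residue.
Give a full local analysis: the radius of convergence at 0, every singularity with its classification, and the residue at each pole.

Radius of convergence at 0: 12/5.
At -12/5: an algebraic (square-root) branch point.

Branch term (-8/3)*sqrt(1 - k/(-12/5)): its argument vanishes at k = -12/5, a square-root branch point, modulus 12/5.
The radius of convergence is the smallest modulus among the singular points: 12/5.


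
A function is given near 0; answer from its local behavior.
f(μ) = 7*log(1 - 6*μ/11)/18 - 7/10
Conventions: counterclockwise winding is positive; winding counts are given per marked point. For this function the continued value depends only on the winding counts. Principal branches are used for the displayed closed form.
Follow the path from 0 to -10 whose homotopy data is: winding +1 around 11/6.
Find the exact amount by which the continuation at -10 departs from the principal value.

The rational part is single-valued and drops out of the difference; each branch term changes only by its own monodromy.
(7/18)*log(1 - μ/(11/6)): each positive loop around 11/6 adds 2*pi*i to the log, so winding +1 contributes (7/18)*(1)*2*pi*i = (7/9)*pi*i.
Summing the contributions at μ = -10 gives (7/9)*pi*i.

Continued minus principal equals (7/9)*pi*i.


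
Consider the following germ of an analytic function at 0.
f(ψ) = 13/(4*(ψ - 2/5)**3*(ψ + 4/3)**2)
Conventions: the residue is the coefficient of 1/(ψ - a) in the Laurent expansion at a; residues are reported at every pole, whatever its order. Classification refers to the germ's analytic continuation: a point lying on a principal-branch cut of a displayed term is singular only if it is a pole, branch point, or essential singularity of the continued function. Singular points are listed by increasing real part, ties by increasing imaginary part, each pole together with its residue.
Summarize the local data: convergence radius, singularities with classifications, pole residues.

Denominator factor (ψ - 2/5)^3: pole of order 3 at 2/5, modulus 2/5.
Denominator factor (ψ + 4/3)^2: pole of order 2 at -4/3, modulus 4/3.
The radius of convergence is the smallest modulus among the singular points: 2/5.
At the order-2 pole -4/3 set g(ψ) = (ψ - (-4/3))^2*f(ψ) = 13/(4*(ψ - 2/5)**3).
Order-2 pole: residue = g'(a); g'(-4/3) = -151875/140608, so the residue is -151875/140608.
At the order-3 pole 2/5 set g(ψ) = (ψ - (2/5))^3*f(ψ) = 13/(4*(ψ + 4/3)**2).
Order-3 pole: residue = g''(a)/2; g''(2/5) = 151875/70304, so the residue is 151875/140608.
List the singular points by increasing real part (a conjugate pair: the negative imaginary part first).

Radius of convergence at 0: 2/5.
At -4/3: a pole of order 2; residue -151875/140608.
At 2/5: a pole of order 3; residue 151875/140608.


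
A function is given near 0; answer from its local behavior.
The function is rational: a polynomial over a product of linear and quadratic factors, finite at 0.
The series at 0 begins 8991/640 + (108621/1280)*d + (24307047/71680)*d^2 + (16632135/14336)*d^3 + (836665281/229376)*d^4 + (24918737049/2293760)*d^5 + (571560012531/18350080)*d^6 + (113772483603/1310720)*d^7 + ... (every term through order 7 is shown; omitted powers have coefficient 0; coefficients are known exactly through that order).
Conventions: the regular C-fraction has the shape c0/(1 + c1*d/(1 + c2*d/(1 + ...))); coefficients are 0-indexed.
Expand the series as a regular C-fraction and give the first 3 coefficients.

Taylor coefficients (read off): a_0 = 8991/640, a_1 = 108621/1280, a_2 = 24307047/71680.
c0 = a_0 = 8991/640. Peel one level at a time: if S = 1 + c*d/S' with S'(0) = 1, then c is the d-coefficient of S and S' = c*d/(S - 1).
S_1 = c0/f = 1 + (-447/74)*d + (1893579/153328)*d^2 + ...; c1 = -447/74.
S_2 = c1*d/(S_1 - 1) = 1 + (631193/308728)*d + ...; c2 = 631193/308728.

The regular C-fraction coefficients are [8991/640, -447/74, 631193/308728].


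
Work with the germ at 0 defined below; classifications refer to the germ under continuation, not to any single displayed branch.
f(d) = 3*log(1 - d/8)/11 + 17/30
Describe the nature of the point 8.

The point is a logarithmic branch point.

The term (3/11)*log(1 - d/(8)) has argument 1 - 8/(8) = 0 at 8: a logarithmic (infinitely-sheeted) branch point; the remaining terms are analytic or single-valued there.


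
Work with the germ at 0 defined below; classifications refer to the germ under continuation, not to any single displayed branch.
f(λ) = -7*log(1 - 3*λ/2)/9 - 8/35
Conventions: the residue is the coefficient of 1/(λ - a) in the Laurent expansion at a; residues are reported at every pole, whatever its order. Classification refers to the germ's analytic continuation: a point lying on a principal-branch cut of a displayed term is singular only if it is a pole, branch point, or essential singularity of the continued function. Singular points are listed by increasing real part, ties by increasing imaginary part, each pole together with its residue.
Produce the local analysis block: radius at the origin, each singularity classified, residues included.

Radius of convergence at 0: 2/3.
At 2/3: a logarithmic branch point.

Branch term (-7/9)*log(1 - λ/(2/3)): its argument vanishes at λ = 2/3, a logarithmic branch point, modulus 2/3.
The radius of convergence is the smallest modulus among the singular points: 2/3.


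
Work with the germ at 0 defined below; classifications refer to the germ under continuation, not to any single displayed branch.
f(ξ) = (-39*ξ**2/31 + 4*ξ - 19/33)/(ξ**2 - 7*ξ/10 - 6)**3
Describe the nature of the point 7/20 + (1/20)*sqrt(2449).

The denominator factor ξ**2 - 7*ξ/10 - 6 vanishes at 7/20 + (1/20)*sqrt(2449) and appears to the power 3; the numerator there equals -1438823/204600 + (967/6200)*sqrt(2449), nonzero, and no other factor vanishes.
Hence a pole whose order is the multiplicity, 3.

The point is a pole of order 3.


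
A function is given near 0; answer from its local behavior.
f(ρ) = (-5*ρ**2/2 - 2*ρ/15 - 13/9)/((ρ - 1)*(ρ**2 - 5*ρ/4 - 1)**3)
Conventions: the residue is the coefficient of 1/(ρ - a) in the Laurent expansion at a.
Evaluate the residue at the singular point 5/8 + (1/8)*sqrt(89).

The residue is -5872/5625 - (43281744/440605625)*sqrt(89).

The factor ρ**2 - 5*ρ/4 - 1 splits as (ρ - a)(ρ - a') with a = 5/8 + (1/8)*sqrt(89), a' = 5/8 - (1/8)*sqrt(89). At the order-3 pole a set g(ρ) = (ρ - a)^3*f(ρ) = [(-5*ρ**2/2 - 2*ρ/15 - 13/9)/(ρ - 1)] / (ρ - a')^3.
Order-3 pole: residue = g''(a)/2; g''(5/8 + (1/8)*sqrt(89)) = -11744/5625 - (86563488/440605625)*sqrt(89), so the residue is -5872/5625 - (43281744/440605625)*sqrt(89).


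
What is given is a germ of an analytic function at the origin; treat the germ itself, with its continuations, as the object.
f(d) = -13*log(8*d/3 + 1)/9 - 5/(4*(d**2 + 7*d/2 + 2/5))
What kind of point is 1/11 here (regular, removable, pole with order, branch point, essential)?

Denominator factors: d**2 + 7*d/2 + 2/5 = 879/1210 at d = 1/11 — none vanishes.
Branch term log(1 - d/(-3/8)): argument at 1/11 is 41/33, nonzero, so 1/11 is not its branch point (a point on a principal cut is still regular for the continued germ).
So the germ continues analytically to 1/11.

The point is a regular point.


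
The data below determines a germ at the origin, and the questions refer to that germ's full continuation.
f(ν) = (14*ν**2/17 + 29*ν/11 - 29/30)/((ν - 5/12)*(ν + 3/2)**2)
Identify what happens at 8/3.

Denominator factors: ν + 3/2 = 25/6 at ν = 8/3; ν - 5/12 = 9/4 at ν = 8/3 — none vanishes.
So the germ continues analytically to 8/3.

The point is a regular point.


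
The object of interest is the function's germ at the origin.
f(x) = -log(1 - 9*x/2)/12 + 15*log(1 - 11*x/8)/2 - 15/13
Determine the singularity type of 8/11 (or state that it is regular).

The term (15/2)*log(1 - x/(8/11)) has argument 1 - 8/11/(8/11) = 0 at 8/11: a logarithmic (infinitely-sheeted) branch point; the remaining terms are analytic or single-valued there.

The point is a logarithmic branch point.


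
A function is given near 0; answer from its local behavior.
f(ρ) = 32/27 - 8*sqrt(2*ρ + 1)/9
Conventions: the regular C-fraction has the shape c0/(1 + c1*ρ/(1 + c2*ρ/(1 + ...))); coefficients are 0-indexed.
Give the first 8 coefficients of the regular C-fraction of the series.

Taylor coefficients (expand at 0): a_0 = 8/27, a_1 = -8/9, a_2 = 4/9, a_3 = -4/9, a_4 = 5/9, a_5 = -7/9, a_6 = 7/6, a_7 = -11/6.
c0 = a_0 = 8/27. Peel one level at a time: if S = 1 + c*ρ/S' with S'(0) = 1, then c is the ρ-coefficient of S and S' = c*ρ/(S - 1).
S_1 = c0/f = 1 + (3)*ρ + (15/2)*ρ^2 + ...; c1 = 3.
S_2 = c1*ρ/(S_1 - 1) = 1 + (-5/2)*ρ + (-1/4)*ρ^2 + ...; c2 = -5/2.
S_3 = c2*ρ/(S_2 - 1) = 1 + (-1/10)*ρ + (11/100)*ρ^2 + ...; c3 = -1/10.
S_4 = c3*ρ/(S_3 - 1) = 1 + (11/10)*ρ + (-1/4)*ρ^2 + ...; c4 = 11/10.
S_5 = c4*ρ/(S_4 - 1) = 1 + (5/22)*ρ + (-85/484)*ρ^2 + ...; c5 = 5/22.
S_6 = c5*ρ/(S_5 - 1) = 1 + (17/22)*ρ + (-1/4)*ρ^2 + ...; c6 = 17/22.
S_7 = c6*ρ/(S_6 - 1) = 1 + (11/34)*ρ + ...; c7 = 11/34.

The regular C-fraction coefficients are [8/27, 3, -5/2, -1/10, 11/10, 5/22, 17/22, 11/34].


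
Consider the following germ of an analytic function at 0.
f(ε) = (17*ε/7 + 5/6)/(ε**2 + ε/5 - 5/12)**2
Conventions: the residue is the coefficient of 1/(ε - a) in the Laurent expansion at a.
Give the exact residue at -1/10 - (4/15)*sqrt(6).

The factor ε**2 + ε/5 - 5/12 splits as (ε - a)(ε - a') with a = -1/10 - (4/15)*sqrt(6), a' = -1/10 + (4/15)*sqrt(6). At the order-2 pole a set g(ε) = (ε - a)^2*f(ε) = [17*ε/7 + 5/6] / (ε - a')^2.
Order-2 pole: residue = g'(a); g'(-1/10 - (4/15)*sqrt(6)) = (775/3584)*sqrt(6), so the residue is (775/3584)*sqrt(6).

The residue is (775/3584)*sqrt(6).


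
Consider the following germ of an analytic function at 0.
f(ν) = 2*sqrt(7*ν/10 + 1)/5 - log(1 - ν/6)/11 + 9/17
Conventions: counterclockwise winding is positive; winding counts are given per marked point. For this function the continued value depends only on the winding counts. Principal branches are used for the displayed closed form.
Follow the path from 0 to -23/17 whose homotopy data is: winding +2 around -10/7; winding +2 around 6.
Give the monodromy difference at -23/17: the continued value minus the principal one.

Continued minus principal equals -(4/11)*pi*i.

The rational part is single-valued and drops out of the difference; each branch term changes only by its own monodromy.
(2/5)*sqrt(1 - ν/(-10/7)): winding +2 is even, the square root returns to the same sheet, contribution 0.
(-1/11)*log(1 - ν/(6)): each positive loop around 6 adds 2*pi*i to the log, so winding +2 contributes (-1/11)*(2)*2*pi*i = -(4/11)*pi*i.
Summing the contributions at ν = -23/17 gives -(4/11)*pi*i.


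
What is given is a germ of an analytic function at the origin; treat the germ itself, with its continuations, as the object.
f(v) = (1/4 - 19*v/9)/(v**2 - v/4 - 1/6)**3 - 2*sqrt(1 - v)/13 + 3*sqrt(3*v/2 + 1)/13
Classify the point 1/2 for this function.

The point is a regular point.

Denominator factors: v**2 - v/4 - 1/6 = -1/24 at v = 1/2 — none vanishes.
Branch term sqrt(1 - v/(1)): argument at 1/2 is 1/2, nonzero, so 1/2 is not its branch point (a point on a principal cut is still regular for the continued germ).
Branch term sqrt(1 - v/(-2/3)): argument at 1/2 is 7/4, nonzero, so 1/2 is not its branch point (a point on a principal cut is still regular for the continued germ).
So the germ continues analytically to 1/2.


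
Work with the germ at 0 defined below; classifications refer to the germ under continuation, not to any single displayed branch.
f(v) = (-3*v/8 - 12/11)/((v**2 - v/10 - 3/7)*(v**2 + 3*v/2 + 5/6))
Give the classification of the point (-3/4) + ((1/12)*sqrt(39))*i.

The point is a pole of order 1.

The denominator factor v**2 + 3*v/2 + 5/6 vanishes at (-3/4) + ((1/12)*sqrt(39))*i and appears to the power 1; the numerator there equals (-285/352) - ((1/32)*sqrt(39))*i, nonzero, and no other factor vanishes.
Hence a pole whose order is the multiplicity, 1.


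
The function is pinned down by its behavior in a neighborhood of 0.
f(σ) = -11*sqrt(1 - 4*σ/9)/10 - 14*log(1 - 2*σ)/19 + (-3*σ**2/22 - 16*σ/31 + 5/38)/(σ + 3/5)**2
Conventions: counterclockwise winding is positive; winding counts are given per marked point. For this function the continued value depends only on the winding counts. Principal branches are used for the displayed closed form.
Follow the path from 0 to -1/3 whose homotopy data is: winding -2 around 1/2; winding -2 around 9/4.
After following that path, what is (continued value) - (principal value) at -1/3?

The rational part is single-valued and drops out of the difference; each branch term changes only by its own monodromy.
(-11/10)*sqrt(1 - σ/(9/4)): winding -2 is even, the square root returns to the same sheet, contribution 0.
(-14/19)*log(1 - σ/(1/2)): each positive loop around 1/2 adds 2*pi*i to the log, so winding -2 contributes (-14/19)*(-2)*2*pi*i = (56/19)*pi*i.
Summing the contributions at σ = -1/3 gives (56/19)*pi*i.

Continued minus principal equals (56/19)*pi*i.
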